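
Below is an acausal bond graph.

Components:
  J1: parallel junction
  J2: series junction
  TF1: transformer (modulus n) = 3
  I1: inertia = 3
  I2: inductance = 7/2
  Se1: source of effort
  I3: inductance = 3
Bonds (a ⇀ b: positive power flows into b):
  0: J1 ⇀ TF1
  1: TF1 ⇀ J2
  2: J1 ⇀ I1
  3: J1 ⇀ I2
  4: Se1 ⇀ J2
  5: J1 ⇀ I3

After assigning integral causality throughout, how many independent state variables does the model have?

β4 stroke at J2  (source Se1 imposes e)
β1 stroke at TF1  (only one flow-in slot at J2)
β0 stroke at J1  (TF1 one-in-one-out from 1)
β2 stroke at I1  (J1 effort already set via bond 0)
β3 stroke at I2  (J1 effort already set via bond 0)
β5 stroke at I3  (0-jn J1 has e-setter on 0)

3  (I1, I2, I3 all integral)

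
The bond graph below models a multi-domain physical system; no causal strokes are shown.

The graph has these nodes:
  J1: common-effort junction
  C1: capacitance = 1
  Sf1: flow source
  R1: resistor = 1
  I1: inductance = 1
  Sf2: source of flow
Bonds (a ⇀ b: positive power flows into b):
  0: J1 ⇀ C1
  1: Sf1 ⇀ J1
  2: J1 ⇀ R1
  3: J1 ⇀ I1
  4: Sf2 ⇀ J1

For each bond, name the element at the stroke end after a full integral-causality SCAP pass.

#0 stroke at J1
#1 stroke at Sf1
#2 stroke at R1
#3 stroke at I1
#4 stroke at Sf2

#1 stroke at Sf1  (Sf1 (Sf) sets flow on bond)
#4 stroke at Sf2  (Sf2 fixes flow; stroke at Sf2)
#0 stroke at J1  (C1 outputs effort q/C1)
#2 stroke at R1  (0-jn J1 has e-setter on 0)
#3 stroke at I1  (J1 effort already set via bond 0)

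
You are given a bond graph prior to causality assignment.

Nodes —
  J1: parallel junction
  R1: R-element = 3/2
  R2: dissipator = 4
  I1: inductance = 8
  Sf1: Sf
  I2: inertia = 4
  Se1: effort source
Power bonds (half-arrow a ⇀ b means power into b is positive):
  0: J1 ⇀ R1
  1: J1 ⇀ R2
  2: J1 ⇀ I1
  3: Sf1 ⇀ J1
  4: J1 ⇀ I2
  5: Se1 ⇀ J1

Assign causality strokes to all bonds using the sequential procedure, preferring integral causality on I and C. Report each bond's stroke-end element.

bond 0 |R1
bond 1 |R2
bond 2 |I1
bond 3 |Sf1
bond 4 |I2
bond 5 |J1

β3 →Sf1  (source Sf1 imposes f)
β5 →J1  (source Se1 imposes e)
β0 →R1  (J1: bond 5 brought effort, rest push out)
β1 →R2  (common-e at J1 fixed by 5)
β2 →I1  (J1 effort already set via bond 5)
β4 →I2  (common-e at J1 fixed by 5)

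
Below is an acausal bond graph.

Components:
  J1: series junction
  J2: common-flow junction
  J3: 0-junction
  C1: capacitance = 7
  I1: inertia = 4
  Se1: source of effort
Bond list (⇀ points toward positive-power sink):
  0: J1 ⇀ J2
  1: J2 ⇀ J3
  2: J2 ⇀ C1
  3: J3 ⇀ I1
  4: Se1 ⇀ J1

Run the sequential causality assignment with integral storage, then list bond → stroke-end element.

b4 |J1  (source Se1 imposes e)
b0 |J2  (J1: last free bond brings flow in)
b2 |J2  (prefer integral on C1)
b1 |J3  (J2 needs exactly one f-in)
b3 |I1  (0-jn J3 has e-setter on 1)

#0 |J2
#1 |J3
#2 |J2
#3 |I1
#4 |J1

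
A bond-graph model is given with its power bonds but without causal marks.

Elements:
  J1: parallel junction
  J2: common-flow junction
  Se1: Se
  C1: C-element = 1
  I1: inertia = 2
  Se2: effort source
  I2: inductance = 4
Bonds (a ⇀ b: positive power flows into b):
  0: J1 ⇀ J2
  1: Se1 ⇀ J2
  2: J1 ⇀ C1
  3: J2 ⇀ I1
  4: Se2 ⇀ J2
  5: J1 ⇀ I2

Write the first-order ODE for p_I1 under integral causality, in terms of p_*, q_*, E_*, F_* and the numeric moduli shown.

#1 stroke at J2  (Se1 fixes effort; stroke away)
#4 stroke at J2  (Se2 (Se) sets effort on bond)
#2 stroke at J1  (C1 integral (e out))
#0 stroke at J2  (J1 effort already set via bond 2)
#5 stroke at I2  (common-e at J1 fixed by 2)
#3 stroke at I1  (J2 needs exactly one f-in)

dp_I1/dt = E_Se1 + E_Se2 + q_C1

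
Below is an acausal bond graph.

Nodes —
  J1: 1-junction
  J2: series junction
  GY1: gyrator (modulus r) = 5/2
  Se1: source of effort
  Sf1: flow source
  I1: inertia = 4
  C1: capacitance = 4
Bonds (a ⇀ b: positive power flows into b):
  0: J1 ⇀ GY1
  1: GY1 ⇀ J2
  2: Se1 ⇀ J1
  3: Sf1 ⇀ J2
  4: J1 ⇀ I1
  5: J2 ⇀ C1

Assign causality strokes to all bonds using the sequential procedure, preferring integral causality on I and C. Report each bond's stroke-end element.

β0 |J1
β1 |J2
β2 |J1
β3 |Sf1
β4 |I1
β5 |J2

b2 stroke→J1  (Se1: effort source, stroke at far end)
b3 stroke→Sf1  (Sf1: flow source, stroke at near end)
b1 stroke→J2  (1-jn J2 has f-setter on 3)
b5 stroke→J2  (1-jn J2 has f-setter on 3)
b0 stroke→J1  (GY1 both-in/both-out from 1)
b4 stroke→I1  (J1 needs exactly one f-in)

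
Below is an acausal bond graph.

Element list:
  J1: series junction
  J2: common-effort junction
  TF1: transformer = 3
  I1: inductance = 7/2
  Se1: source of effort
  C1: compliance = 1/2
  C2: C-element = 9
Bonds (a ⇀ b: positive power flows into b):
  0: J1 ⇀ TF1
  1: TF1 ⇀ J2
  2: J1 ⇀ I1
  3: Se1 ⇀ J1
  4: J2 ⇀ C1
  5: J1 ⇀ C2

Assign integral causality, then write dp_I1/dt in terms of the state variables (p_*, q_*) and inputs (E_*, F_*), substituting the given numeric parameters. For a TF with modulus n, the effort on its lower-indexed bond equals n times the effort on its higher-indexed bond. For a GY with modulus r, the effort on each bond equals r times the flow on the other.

dp_I1/dt = E_Se1 - 6*q_C1 - q_C2/9

b3 stroke at J1  (Se1 fixes effort; stroke away)
b2 stroke at I1  (prefer integral on I1)
b0 stroke at J1  (J1: bond 2 brought flow, rest push out)
b5 stroke at J1  (1-jn J1 has f-setter on 2)
b1 stroke at TF1  (TF1: transformer flips bond 0)
b4 stroke at J2  (closing 0-jn rule on J2)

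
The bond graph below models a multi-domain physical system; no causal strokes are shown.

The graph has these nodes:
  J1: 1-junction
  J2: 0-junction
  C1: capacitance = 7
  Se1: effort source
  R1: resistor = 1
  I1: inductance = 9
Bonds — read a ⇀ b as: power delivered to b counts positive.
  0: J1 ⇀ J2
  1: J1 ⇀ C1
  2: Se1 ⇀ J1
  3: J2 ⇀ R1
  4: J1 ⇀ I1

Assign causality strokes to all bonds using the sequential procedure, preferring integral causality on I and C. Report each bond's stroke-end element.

bond 0 stroke at J1
bond 1 stroke at J1
bond 2 stroke at J1
bond 3 stroke at J2
bond 4 stroke at I1

b2 →J1  (source Se1 imposes e)
b1 →J1  (C1 integral (e out))
b4 →I1  (prefer integral on I1)
b0 →J1  (common-f at J1 fixed by 4)
b3 →J2  (J2 needs exactly one e-in)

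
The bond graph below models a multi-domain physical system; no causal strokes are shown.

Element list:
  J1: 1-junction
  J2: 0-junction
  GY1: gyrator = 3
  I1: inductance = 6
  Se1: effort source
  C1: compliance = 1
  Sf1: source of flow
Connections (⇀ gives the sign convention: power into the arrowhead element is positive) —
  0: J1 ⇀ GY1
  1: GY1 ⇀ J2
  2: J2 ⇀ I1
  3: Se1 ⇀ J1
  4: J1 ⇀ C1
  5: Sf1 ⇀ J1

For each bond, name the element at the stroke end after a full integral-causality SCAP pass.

bond 0 stroke→J1
bond 1 stroke→J2
bond 2 stroke→I1
bond 3 stroke→J1
bond 4 stroke→J1
bond 5 stroke→Sf1

#3 stroke→J1  (Se1 fixes effort; stroke away)
#5 stroke→Sf1  (source Sf1 imposes f)
#0 stroke→J1  (1-jn J1 has f-setter on 5)
#4 stroke→J1  (common-f at J1 fixed by 5)
#1 stroke→J2  (GY GY1: same side as bond 0)
#2 stroke→I1  (common-e at J2 fixed by 1)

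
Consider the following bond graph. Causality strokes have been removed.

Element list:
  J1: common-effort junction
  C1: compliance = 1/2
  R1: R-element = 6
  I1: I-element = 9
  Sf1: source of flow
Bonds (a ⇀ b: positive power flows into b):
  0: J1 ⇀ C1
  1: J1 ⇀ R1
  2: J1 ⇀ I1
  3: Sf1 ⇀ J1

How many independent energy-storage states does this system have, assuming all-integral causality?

b3 →Sf1  (Sf1 (Sf) sets flow on bond)
b0 →J1  (C1: C, integral causality)
b1 →R1  (J1: bond 0 brought effort, rest push out)
b2 →I1  (J1 effort already set via bond 0)

2  (C1, I1 all integral)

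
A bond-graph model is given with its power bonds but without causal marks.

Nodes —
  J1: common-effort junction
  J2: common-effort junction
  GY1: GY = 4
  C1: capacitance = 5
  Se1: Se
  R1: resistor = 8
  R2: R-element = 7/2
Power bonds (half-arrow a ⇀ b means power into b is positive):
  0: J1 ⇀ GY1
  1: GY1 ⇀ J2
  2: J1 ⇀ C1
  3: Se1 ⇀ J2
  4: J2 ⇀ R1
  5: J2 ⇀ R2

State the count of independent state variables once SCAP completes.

1  (C1 all integral)

bond 3 stroke→J2  (source Se1 imposes e)
bond 1 stroke→GY1  (J2 effort already set via bond 3)
bond 4 stroke→R1  (J2 effort already set via bond 3)
bond 5 stroke→R2  (J2 effort already set via bond 3)
bond 0 stroke→GY1  (GY1: gyrator matches bond 1)
bond 2 stroke→J1  (J1 needs exactly one e-in)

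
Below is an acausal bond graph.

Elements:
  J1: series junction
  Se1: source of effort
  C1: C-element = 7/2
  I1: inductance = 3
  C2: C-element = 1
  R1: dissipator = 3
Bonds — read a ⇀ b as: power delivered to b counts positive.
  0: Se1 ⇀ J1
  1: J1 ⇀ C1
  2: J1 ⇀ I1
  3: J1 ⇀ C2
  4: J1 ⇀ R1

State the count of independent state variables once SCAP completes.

#0 →J1  (source Se1 imposes e)
#1 →J1  (C1 outputs effort q/C1)
#2 →I1  (I1 outputs flow p/I1)
#3 →J1  (common-f at J1 fixed by 2)
#4 →J1  (1-jn J1 has f-setter on 2)

3  (C1, C2, I1 all integral)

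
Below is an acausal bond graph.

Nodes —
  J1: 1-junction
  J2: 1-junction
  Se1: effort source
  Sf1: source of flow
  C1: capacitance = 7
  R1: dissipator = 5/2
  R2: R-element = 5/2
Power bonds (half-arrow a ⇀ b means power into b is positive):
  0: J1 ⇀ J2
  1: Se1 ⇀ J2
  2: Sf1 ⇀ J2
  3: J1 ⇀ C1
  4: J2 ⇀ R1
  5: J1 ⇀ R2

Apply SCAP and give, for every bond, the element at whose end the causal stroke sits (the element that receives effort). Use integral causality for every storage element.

#1 stroke at J2  (Se1: effort source, stroke at far end)
#2 stroke at Sf1  (Sf1 (Sf) sets flow on bond)
#0 stroke at J2  (1-jn J2 has f-setter on 2)
#4 stroke at J2  (J2: bond 2 brought flow, rest push out)
#3 stroke at J1  (J1 flow already set via bond 0)
#5 stroke at J1  (1-jn J1 has f-setter on 0)

#0 stroke at J2
#1 stroke at J2
#2 stroke at Sf1
#3 stroke at J1
#4 stroke at J2
#5 stroke at J1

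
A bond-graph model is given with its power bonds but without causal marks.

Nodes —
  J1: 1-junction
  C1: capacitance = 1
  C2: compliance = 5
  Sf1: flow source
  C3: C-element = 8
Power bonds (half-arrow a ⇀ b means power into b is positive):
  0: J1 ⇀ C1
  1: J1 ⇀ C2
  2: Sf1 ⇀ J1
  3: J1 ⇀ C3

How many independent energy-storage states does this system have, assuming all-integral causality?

#2 stroke at Sf1  (Sf1 fixes flow; stroke at Sf1)
#0 stroke at J1  (1-jn J1 has f-setter on 2)
#1 stroke at J1  (1-jn J1 has f-setter on 2)
#3 stroke at J1  (J1: bond 2 brought flow, rest push out)

3  (C1, C2, C3 all integral)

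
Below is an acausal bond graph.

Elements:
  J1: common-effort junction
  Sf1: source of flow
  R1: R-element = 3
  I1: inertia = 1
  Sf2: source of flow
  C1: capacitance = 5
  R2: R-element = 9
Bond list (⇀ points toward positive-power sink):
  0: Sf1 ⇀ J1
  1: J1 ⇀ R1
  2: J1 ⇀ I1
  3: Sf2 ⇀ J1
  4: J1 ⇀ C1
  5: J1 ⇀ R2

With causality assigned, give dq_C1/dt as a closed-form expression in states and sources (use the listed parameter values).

dq_C1/dt = F_Sf1 + F_Sf2 - p_I1 - 4*q_C1/45

#0 |Sf1  (Sf1 fixes flow; stroke at Sf1)
#3 |Sf2  (Sf2 fixes flow; stroke at Sf2)
#2 |I1  (I1 integral (f out))
#4 |J1  (C1: C, integral causality)
#1 |R1  (common-e at J1 fixed by 4)
#5 |R2  (J1 effort already set via bond 4)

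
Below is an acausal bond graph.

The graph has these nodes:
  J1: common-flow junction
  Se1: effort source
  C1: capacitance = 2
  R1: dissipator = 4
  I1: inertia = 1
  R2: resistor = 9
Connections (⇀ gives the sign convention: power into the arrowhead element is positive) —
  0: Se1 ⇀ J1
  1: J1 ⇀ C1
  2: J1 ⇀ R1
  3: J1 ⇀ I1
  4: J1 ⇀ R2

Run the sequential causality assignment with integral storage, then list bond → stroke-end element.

b0 stroke at J1
b1 stroke at J1
b2 stroke at J1
b3 stroke at I1
b4 stroke at J1

b0 →J1  (Se1 (Se) sets effort on bond)
b1 →J1  (C1 integral (e out))
b3 →I1  (I1 outputs flow p/I1)
b2 →J1  (J1: bond 3 brought flow, rest push out)
b4 →J1  (J1 flow already set via bond 3)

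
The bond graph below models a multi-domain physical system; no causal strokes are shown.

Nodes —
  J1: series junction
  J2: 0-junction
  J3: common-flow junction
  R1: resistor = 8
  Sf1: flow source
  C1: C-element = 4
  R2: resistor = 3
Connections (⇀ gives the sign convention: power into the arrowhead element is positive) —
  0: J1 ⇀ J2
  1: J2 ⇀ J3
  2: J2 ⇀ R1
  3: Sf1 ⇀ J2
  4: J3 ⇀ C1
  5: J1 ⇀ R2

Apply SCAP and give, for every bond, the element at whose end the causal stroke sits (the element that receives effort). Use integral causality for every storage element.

b3 stroke at Sf1  (Sf1: flow source, stroke at near end)
b4 stroke at J3  (C1 integral (e out))
b1 stroke at J2  (J3: last free bond brings flow in)
b0 stroke at J1  (J2 effort already set via bond 1)
b2 stroke at R1  (J2 effort already set via bond 1)
b5 stroke at R2  (J1: last free bond brings flow in)

b0 stroke at J1
b1 stroke at J2
b2 stroke at R1
b3 stroke at Sf1
b4 stroke at J3
b5 stroke at R2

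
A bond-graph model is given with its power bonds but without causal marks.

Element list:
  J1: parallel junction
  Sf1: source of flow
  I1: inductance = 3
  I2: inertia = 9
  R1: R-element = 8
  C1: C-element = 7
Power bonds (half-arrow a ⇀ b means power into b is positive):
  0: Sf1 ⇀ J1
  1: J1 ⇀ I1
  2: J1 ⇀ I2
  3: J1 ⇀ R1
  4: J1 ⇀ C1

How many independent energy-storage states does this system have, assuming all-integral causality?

#0 stroke→Sf1  (source Sf1 imposes f)
#1 stroke→I1  (I1 integral (f out))
#2 stroke→I2  (I2: I, integral causality)
#4 stroke→J1  (C1 integral (e out))
#3 stroke→R1  (J1 effort already set via bond 4)

3  (C1, I1, I2 all integral)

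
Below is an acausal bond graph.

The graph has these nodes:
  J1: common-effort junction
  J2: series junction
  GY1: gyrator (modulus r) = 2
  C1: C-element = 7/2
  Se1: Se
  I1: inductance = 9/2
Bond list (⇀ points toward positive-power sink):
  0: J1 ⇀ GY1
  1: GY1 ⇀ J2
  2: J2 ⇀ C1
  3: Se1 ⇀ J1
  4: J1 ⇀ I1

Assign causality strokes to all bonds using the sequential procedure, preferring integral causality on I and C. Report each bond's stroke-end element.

b0 |GY1
b1 |GY1
b2 |J2
b3 |J1
b4 |I1

β3 |J1  (Se1 fixes effort; stroke away)
β0 |GY1  (J1 effort already set via bond 3)
β4 |I1  (common-e at J1 fixed by 3)
β1 |GY1  (through GY1, causality inverts; strokes same side of GY1)
β2 |J2  (J2: bond 1 brought flow, rest push out)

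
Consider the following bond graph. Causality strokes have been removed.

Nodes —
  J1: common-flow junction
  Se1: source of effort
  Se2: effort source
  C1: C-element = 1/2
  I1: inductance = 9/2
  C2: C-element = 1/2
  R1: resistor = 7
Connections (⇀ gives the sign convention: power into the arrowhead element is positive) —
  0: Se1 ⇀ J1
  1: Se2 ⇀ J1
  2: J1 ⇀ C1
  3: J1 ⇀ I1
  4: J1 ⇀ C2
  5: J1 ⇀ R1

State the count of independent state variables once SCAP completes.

#0 stroke at J1  (Se1 fixes effort; stroke away)
#1 stroke at J1  (Se2 (Se) sets effort on bond)
#2 stroke at J1  (C1 outputs effort q/C1)
#3 stroke at I1  (I1 outputs flow p/I1)
#4 stroke at J1  (J1: bond 3 brought flow, rest push out)
#5 stroke at J1  (J1 flow already set via bond 3)

3  (C1, C2, I1 all integral)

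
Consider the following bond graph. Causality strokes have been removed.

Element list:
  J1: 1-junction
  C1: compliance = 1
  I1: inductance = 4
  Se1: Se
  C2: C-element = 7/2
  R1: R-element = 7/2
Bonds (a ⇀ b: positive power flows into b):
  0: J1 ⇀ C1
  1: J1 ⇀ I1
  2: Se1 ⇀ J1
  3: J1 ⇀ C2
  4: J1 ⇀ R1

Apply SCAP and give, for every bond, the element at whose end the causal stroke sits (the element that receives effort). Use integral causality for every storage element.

#2 stroke at J1  (source Se1 imposes e)
#0 stroke at J1  (prefer integral on C1)
#1 stroke at I1  (I1 outputs flow p/I1)
#3 stroke at J1  (common-f at J1 fixed by 1)
#4 stroke at J1  (1-jn J1 has f-setter on 1)

β0 →J1
β1 →I1
β2 →J1
β3 →J1
β4 →J1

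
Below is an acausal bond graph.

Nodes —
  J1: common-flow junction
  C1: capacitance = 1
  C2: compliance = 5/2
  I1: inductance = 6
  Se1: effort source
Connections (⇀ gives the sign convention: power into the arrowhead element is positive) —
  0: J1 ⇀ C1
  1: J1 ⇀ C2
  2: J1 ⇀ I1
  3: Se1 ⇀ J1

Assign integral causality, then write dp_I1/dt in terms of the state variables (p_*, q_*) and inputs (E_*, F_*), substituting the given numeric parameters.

#3 →J1  (Se1 fixes effort; stroke away)
#0 →J1  (C1 outputs effort q/C1)
#1 →J1  (C2 outputs effort q/C2)
#2 →I1  (only one flow-in slot at J1)

dp_I1/dt = E_Se1 - q_C1 - 2*q_C2/5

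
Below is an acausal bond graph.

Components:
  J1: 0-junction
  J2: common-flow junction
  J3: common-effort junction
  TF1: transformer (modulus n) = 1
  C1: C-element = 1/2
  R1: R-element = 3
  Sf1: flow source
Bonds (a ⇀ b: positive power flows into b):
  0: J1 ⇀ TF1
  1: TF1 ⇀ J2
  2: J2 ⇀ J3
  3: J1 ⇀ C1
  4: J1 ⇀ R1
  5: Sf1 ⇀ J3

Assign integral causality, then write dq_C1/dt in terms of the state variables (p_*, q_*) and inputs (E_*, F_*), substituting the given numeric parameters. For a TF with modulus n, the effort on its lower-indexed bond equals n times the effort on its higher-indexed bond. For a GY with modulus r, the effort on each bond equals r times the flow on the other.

dq_C1/dt = F_Sf1 - 2*q_C1/3

bond 5 →Sf1  (Sf1 (Sf) sets flow on bond)
bond 2 →J3  (only one effort-in slot at J3)
bond 1 →J2  (1-jn J2 has f-setter on 2)
bond 0 →TF1  (TF1 one-in-one-out from 1)
bond 3 →J1  (prefer integral on C1)
bond 4 →R1  (0-jn J1 has e-setter on 3)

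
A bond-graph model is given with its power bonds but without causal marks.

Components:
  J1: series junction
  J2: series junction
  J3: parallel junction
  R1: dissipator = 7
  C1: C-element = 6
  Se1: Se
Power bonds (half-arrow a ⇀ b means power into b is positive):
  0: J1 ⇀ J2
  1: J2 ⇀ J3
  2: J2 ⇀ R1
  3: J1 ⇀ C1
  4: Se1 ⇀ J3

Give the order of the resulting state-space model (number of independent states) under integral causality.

β4 stroke at J3  (Se1: effort source, stroke at far end)
β1 stroke at J2  (J3: bond 4 brought effort, rest push out)
β3 stroke at J1  (C1: C, integral causality)
β0 stroke at J2  (J1 needs exactly one f-in)
β2 stroke at R1  (only one flow-in slot at J2)

1  (C1 all integral)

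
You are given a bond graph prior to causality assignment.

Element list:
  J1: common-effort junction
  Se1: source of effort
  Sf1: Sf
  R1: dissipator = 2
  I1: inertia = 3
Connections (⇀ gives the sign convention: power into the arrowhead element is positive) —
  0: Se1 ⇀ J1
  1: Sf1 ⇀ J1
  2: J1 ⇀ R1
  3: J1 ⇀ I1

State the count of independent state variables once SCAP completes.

#0 stroke→J1  (Se1 fixes effort; stroke away)
#1 stroke→Sf1  (Sf1 fixes flow; stroke at Sf1)
#2 stroke→R1  (0-jn J1 has e-setter on 0)
#3 stroke→I1  (J1: bond 0 brought effort, rest push out)

1  (I1 all integral)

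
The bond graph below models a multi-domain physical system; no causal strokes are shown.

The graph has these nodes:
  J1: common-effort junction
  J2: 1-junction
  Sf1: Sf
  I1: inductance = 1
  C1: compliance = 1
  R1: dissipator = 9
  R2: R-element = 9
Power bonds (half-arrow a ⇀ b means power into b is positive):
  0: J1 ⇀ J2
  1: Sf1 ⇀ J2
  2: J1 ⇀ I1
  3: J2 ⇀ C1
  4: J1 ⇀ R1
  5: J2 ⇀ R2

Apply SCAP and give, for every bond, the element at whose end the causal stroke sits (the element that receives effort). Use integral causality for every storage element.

β0 stroke→J2
β1 stroke→Sf1
β2 stroke→I1
β3 stroke→J2
β4 stroke→J1
β5 stroke→J2

#1 |Sf1  (source Sf1 imposes f)
#0 |J2  (1-jn J2 has f-setter on 1)
#3 |J2  (1-jn J2 has f-setter on 1)
#5 |J2  (J2: bond 1 brought flow, rest push out)
#2 |I1  (I1 outputs flow p/I1)
#4 |J1  (only one effort-in slot at J1)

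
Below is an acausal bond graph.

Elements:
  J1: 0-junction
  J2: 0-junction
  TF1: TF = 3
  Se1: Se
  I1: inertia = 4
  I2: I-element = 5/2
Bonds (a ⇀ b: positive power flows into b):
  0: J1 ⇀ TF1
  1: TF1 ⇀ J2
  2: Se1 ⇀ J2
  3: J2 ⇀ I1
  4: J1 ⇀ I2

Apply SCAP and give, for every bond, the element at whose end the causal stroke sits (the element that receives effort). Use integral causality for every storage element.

β0 →J1
β1 →TF1
β2 →J2
β3 →I1
β4 →I2

β2 stroke→J2  (source Se1 imposes e)
β1 stroke→TF1  (J2 effort already set via bond 2)
β3 stroke→I1  (J2: bond 2 brought effort, rest push out)
β0 stroke→J1  (TF1 one-in-one-out from 1)
β4 stroke→I2  (J1 effort already set via bond 0)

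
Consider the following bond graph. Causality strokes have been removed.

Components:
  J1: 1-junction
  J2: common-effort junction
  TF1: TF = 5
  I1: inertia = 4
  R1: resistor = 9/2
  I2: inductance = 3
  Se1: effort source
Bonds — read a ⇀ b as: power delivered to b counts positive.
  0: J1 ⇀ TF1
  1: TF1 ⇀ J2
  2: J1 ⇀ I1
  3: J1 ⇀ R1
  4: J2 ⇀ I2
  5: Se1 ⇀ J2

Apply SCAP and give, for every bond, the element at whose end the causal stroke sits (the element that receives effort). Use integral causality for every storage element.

#0 stroke→J1
#1 stroke→TF1
#2 stroke→I1
#3 stroke→J1
#4 stroke→I2
#5 stroke→J2

b5 →J2  (Se1 (Se) sets effort on bond)
b1 →TF1  (0-jn J2 has e-setter on 5)
b4 →I2  (J2 effort already set via bond 5)
b0 →J1  (through TF1, causality passes straight; one stroke at TF1)
b2 →I1  (I1: I, integral causality)
b3 →J1  (1-jn J1 has f-setter on 2)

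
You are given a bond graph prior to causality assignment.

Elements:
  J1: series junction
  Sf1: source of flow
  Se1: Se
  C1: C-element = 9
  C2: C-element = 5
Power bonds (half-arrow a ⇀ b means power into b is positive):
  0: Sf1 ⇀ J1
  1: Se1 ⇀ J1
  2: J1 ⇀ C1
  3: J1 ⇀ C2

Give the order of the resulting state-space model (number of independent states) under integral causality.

b0 stroke→Sf1  (Sf1 fixes flow; stroke at Sf1)
b1 stroke→J1  (Se1 (Se) sets effort on bond)
b2 stroke→J1  (1-jn J1 has f-setter on 0)
b3 stroke→J1  (J1: bond 0 brought flow, rest push out)

2  (C1, C2 all integral)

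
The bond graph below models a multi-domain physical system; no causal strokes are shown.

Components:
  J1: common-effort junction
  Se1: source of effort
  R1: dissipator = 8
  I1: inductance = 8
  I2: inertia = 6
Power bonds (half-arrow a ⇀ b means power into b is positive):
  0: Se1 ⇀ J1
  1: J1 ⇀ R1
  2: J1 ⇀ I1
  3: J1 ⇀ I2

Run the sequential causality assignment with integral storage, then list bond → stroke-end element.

#0 →J1
#1 →R1
#2 →I1
#3 →I2

b0 stroke→J1  (source Se1 imposes e)
b1 stroke→R1  (0-jn J1 has e-setter on 0)
b2 stroke→I1  (J1: bond 0 brought effort, rest push out)
b3 stroke→I2  (J1 effort already set via bond 0)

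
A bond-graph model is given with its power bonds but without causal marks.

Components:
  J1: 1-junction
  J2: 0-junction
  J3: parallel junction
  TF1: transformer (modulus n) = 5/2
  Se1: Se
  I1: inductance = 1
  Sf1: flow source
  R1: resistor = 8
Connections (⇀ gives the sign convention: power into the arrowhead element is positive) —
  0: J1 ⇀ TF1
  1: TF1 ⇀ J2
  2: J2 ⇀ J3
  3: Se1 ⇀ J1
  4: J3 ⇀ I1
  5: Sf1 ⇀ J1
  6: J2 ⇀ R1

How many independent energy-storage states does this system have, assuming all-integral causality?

β3 stroke→J1  (source Se1 imposes e)
β5 stroke→Sf1  (Sf1 (Sf) sets flow on bond)
β0 stroke→J1  (J1 flow already set via bond 5)
β1 stroke→TF1  (TF TF1: opposite of bond 0)
β4 stroke→I1  (prefer integral on I1)
β2 stroke→J3  (J3: last free bond brings effort in)
β6 stroke→J2  (only one effort-in slot at J2)

1  (I1 all integral)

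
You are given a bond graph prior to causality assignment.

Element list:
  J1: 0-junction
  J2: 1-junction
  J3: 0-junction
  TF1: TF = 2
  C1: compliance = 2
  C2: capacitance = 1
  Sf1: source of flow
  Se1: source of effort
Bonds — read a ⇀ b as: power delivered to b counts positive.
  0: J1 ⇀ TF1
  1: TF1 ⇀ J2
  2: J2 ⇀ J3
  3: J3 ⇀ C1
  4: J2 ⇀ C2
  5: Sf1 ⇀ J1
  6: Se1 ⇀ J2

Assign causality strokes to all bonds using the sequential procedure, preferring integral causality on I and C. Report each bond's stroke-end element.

β5 →Sf1  (Sf1 fixes flow; stroke at Sf1)
β6 →J2  (Se1 fixes effort; stroke away)
β0 →J1  (only one effort-in slot at J1)
β1 →TF1  (through TF1, causality passes straight; one stroke at TF1)
β2 →J2  (J2 flow already set via bond 1)
β4 →J2  (1-jn J2 has f-setter on 1)
β3 →J3  (closing 0-jn rule on J3)

b0 stroke at J1
b1 stroke at TF1
b2 stroke at J2
b3 stroke at J3
b4 stroke at J2
b5 stroke at Sf1
b6 stroke at J2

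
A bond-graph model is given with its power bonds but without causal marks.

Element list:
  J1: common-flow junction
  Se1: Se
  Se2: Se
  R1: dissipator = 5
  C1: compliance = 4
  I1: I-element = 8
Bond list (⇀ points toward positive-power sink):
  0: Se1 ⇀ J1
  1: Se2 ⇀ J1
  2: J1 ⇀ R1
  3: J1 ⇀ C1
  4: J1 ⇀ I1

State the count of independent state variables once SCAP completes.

bond 0 →J1  (source Se1 imposes e)
bond 1 →J1  (Se2 fixes effort; stroke away)
bond 3 →J1  (C1 integral (e out))
bond 4 →I1  (I1 integral (f out))
bond 2 →J1  (J1: bond 4 brought flow, rest push out)

2  (C1, I1 all integral)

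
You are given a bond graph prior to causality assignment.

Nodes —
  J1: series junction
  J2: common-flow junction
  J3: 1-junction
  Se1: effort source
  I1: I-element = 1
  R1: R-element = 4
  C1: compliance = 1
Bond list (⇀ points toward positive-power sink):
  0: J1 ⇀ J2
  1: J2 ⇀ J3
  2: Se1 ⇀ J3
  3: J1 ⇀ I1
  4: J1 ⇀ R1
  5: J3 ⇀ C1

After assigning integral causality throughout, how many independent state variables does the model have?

2  (C1, I1 all integral)

#2 →J3  (Se1 (Se) sets effort on bond)
#3 →I1  (I1 integral (f out))
#0 →J1  (J1: bond 3 brought flow, rest push out)
#4 →J1  (common-f at J1 fixed by 3)
#1 →J2  (1-jn J2 has f-setter on 0)
#5 →J3  (1-jn J3 has f-setter on 1)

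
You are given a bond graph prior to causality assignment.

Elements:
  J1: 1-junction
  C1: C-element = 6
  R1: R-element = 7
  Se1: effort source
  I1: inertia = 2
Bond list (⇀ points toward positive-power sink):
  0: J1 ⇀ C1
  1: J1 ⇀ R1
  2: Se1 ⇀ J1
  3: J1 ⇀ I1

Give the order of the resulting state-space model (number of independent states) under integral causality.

bond 2 stroke→J1  (Se1: effort source, stroke at far end)
bond 0 stroke→J1  (C1 integral (e out))
bond 3 stroke→I1  (I1 integral (f out))
bond 1 stroke→J1  (J1: bond 3 brought flow, rest push out)

2  (C1, I1 all integral)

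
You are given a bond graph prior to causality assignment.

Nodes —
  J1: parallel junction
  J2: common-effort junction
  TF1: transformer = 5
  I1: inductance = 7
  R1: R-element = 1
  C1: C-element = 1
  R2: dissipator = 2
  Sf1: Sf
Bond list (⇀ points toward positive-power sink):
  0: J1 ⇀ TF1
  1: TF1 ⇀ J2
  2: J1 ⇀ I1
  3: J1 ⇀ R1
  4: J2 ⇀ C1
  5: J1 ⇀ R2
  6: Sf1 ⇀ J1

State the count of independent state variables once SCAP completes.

#6 →Sf1  (Sf1 fixes flow; stroke at Sf1)
#2 →I1  (I1 integral (f out))
#4 →J2  (C1 outputs effort q/C1)
#1 →TF1  (0-jn J2 has e-setter on 4)
#0 →J1  (through TF1, causality passes straight; one stroke at TF1)
#3 →R1  (common-e at J1 fixed by 0)
#5 →R2  (0-jn J1 has e-setter on 0)

2  (C1, I1 all integral)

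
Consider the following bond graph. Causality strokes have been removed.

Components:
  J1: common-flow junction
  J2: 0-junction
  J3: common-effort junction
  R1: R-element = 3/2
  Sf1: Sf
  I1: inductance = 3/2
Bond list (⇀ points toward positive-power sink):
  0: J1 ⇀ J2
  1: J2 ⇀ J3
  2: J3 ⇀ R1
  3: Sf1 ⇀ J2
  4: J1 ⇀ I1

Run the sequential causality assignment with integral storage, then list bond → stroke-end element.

β0 stroke at J1
β1 stroke at J2
β2 stroke at J3
β3 stroke at Sf1
β4 stroke at I1

b3 stroke at Sf1  (Sf1 fixes flow; stroke at Sf1)
b4 stroke at I1  (I1 outputs flow p/I1)
b0 stroke at J1  (1-jn J1 has f-setter on 4)
b1 stroke at J2  (J2: last free bond brings effort in)
b2 stroke at J3  (J3: last free bond brings effort in)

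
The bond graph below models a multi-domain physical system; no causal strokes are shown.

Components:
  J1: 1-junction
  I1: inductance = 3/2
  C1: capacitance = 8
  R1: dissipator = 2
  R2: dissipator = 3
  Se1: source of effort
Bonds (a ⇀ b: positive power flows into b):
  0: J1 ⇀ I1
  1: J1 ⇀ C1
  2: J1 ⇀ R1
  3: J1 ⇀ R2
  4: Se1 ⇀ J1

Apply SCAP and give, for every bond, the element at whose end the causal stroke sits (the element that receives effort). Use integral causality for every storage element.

bond 0 stroke→I1
bond 1 stroke→J1
bond 2 stroke→J1
bond 3 stroke→J1
bond 4 stroke→J1

#4 |J1  (Se1 fixes effort; stroke away)
#0 |I1  (I1 integral (f out))
#1 |J1  (common-f at J1 fixed by 0)
#2 |J1  (1-jn J1 has f-setter on 0)
#3 |J1  (common-f at J1 fixed by 0)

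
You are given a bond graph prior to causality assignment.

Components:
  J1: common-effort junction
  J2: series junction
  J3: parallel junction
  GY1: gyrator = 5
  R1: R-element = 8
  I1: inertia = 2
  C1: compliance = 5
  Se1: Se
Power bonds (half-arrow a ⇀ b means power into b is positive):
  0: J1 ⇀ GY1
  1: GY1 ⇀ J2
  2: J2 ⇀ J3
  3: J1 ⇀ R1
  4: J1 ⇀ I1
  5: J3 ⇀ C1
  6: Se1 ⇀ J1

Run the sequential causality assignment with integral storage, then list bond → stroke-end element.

β0 |GY1
β1 |GY1
β2 |J2
β3 |R1
β4 |I1
β5 |J3
β6 |J1

#6 stroke at J1  (Se1 (Se) sets effort on bond)
#0 stroke at GY1  (J1 effort already set via bond 6)
#3 stroke at R1  (J1: bond 6 brought effort, rest push out)
#4 stroke at I1  (common-e at J1 fixed by 6)
#1 stroke at GY1  (GY1 both-in/both-out from 0)
#2 stroke at J2  (J2: bond 1 brought flow, rest push out)
#5 stroke at J3  (only one effort-in slot at J3)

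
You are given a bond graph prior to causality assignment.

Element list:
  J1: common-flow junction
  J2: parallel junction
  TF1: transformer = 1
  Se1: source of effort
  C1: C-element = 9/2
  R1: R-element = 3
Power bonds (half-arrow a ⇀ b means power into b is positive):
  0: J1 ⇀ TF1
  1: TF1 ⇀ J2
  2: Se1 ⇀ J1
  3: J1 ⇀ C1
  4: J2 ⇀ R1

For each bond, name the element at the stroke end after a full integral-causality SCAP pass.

bond 2 stroke→J1  (Se1 fixes effort; stroke away)
bond 3 stroke→J1  (prefer integral on C1)
bond 0 stroke→TF1  (only one flow-in slot at J1)
bond 1 stroke→J2  (through TF1, causality passes straight; one stroke at TF1)
bond 4 stroke→R1  (J2: bond 1 brought effort, rest push out)

b0 stroke at TF1
b1 stroke at J2
b2 stroke at J1
b3 stroke at J1
b4 stroke at R1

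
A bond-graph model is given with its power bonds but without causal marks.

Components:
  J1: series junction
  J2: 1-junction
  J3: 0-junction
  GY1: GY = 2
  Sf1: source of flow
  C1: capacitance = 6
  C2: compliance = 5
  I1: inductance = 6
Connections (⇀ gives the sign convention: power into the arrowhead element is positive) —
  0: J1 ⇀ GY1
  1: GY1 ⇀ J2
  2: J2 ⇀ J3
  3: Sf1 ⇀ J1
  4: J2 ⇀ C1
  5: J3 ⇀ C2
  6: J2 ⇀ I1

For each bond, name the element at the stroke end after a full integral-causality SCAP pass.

#3 stroke at Sf1  (Sf1 fixes flow; stroke at Sf1)
#0 stroke at J1  (1-jn J1 has f-setter on 3)
#1 stroke at J2  (GY GY1: same side as bond 0)
#4 stroke at J2  (C1 outputs effort q/C1)
#5 stroke at J3  (C2 integral (e out))
#2 stroke at J2  (J3 effort already set via bond 5)
#6 stroke at I1  (J2: last free bond brings flow in)

b0 |J1
b1 |J2
b2 |J2
b3 |Sf1
b4 |J2
b5 |J3
b6 |I1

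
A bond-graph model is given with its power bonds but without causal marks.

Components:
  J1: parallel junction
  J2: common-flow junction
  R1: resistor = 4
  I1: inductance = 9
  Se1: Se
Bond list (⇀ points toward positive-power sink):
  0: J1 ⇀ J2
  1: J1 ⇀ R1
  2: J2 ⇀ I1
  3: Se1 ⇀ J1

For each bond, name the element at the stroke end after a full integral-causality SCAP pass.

#3 →J1  (Se1 (Se) sets effort on bond)
#0 →J2  (J1: bond 3 brought effort, rest push out)
#1 →R1  (J1: bond 3 brought effort, rest push out)
#2 →I1  (closing 1-jn rule on J2)

β0 stroke→J2
β1 stroke→R1
β2 stroke→I1
β3 stroke→J1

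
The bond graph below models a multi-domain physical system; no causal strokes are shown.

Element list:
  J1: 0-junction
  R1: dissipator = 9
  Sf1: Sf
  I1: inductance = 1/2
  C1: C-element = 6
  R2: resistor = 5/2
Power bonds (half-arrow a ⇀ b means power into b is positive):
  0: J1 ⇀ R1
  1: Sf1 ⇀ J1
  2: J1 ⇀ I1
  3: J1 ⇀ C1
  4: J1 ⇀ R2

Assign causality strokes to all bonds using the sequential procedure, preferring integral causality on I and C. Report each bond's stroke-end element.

b1 |Sf1  (Sf1: flow source, stroke at near end)
b2 |I1  (I1 outputs flow p/I1)
b3 |J1  (C1 integral (e out))
b0 |R1  (common-e at J1 fixed by 3)
b4 |R2  (J1 effort already set via bond 3)

bond 0 stroke at R1
bond 1 stroke at Sf1
bond 2 stroke at I1
bond 3 stroke at J1
bond 4 stroke at R2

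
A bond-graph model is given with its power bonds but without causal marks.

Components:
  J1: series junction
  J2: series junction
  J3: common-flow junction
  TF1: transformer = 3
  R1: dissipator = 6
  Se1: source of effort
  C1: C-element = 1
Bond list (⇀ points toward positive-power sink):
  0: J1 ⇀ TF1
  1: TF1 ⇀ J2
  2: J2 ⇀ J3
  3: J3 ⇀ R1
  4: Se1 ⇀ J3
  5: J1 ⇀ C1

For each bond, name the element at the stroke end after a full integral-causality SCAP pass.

#0 stroke at TF1
#1 stroke at J2
#2 stroke at J3
#3 stroke at R1
#4 stroke at J3
#5 stroke at J1

#4 |J3  (Se1 fixes effort; stroke away)
#5 |J1  (prefer integral on C1)
#0 |TF1  (only one flow-in slot at J1)
#1 |J2  (TF TF1: opposite of bond 0)
#2 |J3  (closing 1-jn rule on J2)
#3 |R1  (J3: last free bond brings flow in)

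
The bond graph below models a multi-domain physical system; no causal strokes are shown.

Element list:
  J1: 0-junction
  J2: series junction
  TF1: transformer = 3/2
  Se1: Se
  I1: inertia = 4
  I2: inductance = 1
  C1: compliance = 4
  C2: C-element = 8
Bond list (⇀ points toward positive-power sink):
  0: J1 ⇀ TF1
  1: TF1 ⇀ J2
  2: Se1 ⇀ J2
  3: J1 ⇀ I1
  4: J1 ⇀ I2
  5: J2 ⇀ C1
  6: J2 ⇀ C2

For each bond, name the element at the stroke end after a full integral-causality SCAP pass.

#2 stroke→J2  (Se1: effort source, stroke at far end)
#3 stroke→I1  (I1 integral (f out))
#4 stroke→I2  (I2 outputs flow p/I2)
#0 stroke→J1  (only one effort-in slot at J1)
#1 stroke→TF1  (TF1: transformer flips bond 0)
#5 stroke→J2  (1-jn J2 has f-setter on 1)
#6 stroke→J2  (J2: bond 1 brought flow, rest push out)

#0 →J1
#1 →TF1
#2 →J2
#3 →I1
#4 →I2
#5 →J2
#6 →J2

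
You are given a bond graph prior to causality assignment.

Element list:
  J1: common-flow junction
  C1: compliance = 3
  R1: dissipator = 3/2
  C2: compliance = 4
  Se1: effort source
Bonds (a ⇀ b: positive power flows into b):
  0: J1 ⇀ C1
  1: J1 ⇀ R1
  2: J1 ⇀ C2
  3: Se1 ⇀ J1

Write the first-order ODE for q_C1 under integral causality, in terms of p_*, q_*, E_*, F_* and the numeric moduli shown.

β3 stroke at J1  (Se1 fixes effort; stroke away)
β0 stroke at J1  (C1: C, integral causality)
β2 stroke at J1  (C2 outputs effort q/C2)
β1 stroke at R1  (J1: last free bond brings flow in)

dq_C1/dt = 2*E_Se1/3 - 2*q_C1/9 - q_C2/6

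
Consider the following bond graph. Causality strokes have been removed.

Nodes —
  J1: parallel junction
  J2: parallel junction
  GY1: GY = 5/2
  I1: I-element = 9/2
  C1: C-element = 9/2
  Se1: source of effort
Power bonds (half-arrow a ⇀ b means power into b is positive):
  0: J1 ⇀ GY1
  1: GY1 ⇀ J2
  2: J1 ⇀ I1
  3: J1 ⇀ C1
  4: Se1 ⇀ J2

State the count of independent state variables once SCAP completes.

bond 4 stroke at J2  (Se1 fixes effort; stroke away)
bond 1 stroke at GY1  (J2 effort already set via bond 4)
bond 0 stroke at GY1  (GY1 both-in/both-out from 1)
bond 2 stroke at I1  (I1 integral (f out))
bond 3 stroke at J1  (closing 0-jn rule on J1)

2  (C1, I1 all integral)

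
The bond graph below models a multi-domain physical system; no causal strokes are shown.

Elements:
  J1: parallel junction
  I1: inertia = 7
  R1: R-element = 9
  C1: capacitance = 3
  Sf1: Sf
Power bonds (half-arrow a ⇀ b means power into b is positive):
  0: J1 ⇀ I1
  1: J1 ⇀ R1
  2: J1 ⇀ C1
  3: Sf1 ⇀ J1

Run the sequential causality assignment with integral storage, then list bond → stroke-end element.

#0 |I1
#1 |R1
#2 |J1
#3 |Sf1

b3 stroke→Sf1  (source Sf1 imposes f)
b0 stroke→I1  (I1 integral (f out))
b2 stroke→J1  (C1: C, integral causality)
b1 stroke→R1  (J1: bond 2 brought effort, rest push out)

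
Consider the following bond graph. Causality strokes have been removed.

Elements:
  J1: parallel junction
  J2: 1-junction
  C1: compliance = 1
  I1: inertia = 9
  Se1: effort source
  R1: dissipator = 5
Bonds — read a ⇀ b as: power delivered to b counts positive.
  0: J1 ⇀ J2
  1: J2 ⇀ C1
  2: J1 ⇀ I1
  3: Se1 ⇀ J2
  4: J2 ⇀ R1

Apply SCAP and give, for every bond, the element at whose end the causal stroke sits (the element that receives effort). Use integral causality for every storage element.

b0 stroke at J1
b1 stroke at J2
b2 stroke at I1
b3 stroke at J2
b4 stroke at J2

β3 stroke→J2  (source Se1 imposes e)
β1 stroke→J2  (C1 outputs effort q/C1)
β2 stroke→I1  (I1 outputs flow p/I1)
β0 stroke→J1  (J1: last free bond brings effort in)
β4 stroke→J2  (1-jn J2 has f-setter on 0)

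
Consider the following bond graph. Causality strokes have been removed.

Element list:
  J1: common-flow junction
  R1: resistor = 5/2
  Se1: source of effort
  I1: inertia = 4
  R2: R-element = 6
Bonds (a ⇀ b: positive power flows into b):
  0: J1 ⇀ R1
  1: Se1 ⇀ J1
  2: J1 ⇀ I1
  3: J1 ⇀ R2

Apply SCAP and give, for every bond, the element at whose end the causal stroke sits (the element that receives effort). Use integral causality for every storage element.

bond 0 stroke→J1
bond 1 stroke→J1
bond 2 stroke→I1
bond 3 stroke→J1

bond 1 stroke→J1  (Se1: effort source, stroke at far end)
bond 2 stroke→I1  (I1: I, integral causality)
bond 0 stroke→J1  (J1: bond 2 brought flow, rest push out)
bond 3 stroke→J1  (J1: bond 2 brought flow, rest push out)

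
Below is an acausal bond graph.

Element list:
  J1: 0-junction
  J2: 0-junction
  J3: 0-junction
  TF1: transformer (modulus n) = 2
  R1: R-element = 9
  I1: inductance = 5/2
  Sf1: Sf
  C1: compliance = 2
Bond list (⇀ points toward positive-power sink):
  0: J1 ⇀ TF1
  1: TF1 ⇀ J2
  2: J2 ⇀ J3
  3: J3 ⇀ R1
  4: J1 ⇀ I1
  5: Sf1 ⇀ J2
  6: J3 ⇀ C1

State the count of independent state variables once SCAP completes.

2  (C1, I1 all integral)

b5 stroke→Sf1  (Sf1 fixes flow; stroke at Sf1)
b4 stroke→I1  (I1 outputs flow p/I1)
b0 stroke→J1  (J1 needs exactly one e-in)
b1 stroke→TF1  (TF TF1: opposite of bond 0)
b2 stroke→J2  (only one effort-in slot at J2)
b6 stroke→J3  (C1 outputs effort q/C1)
b3 stroke→R1  (common-e at J3 fixed by 6)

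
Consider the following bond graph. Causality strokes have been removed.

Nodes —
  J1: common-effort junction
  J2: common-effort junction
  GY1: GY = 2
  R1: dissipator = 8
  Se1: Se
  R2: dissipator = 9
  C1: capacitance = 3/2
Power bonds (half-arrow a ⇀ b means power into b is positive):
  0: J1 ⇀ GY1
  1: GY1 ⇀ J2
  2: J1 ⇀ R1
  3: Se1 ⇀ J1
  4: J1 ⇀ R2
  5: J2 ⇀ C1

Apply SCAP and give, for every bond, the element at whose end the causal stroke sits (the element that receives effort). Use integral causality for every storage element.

β0 stroke→GY1
β1 stroke→GY1
β2 stroke→R1
β3 stroke→J1
β4 stroke→R2
β5 stroke→J2

b3 stroke at J1  (Se1 fixes effort; stroke away)
b0 stroke at GY1  (J1 effort already set via bond 3)
b2 stroke at R1  (J1: bond 3 brought effort, rest push out)
b4 stroke at R2  (common-e at J1 fixed by 3)
b1 stroke at GY1  (through GY1, causality inverts; strokes same side of GY1)
b5 stroke at J2  (closing 0-jn rule on J2)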